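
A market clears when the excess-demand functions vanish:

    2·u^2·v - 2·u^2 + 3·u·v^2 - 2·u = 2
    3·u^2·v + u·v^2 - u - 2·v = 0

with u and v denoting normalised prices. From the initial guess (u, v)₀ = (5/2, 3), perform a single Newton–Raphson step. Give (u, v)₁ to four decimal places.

At (5/2, 3): F = (85.5000, 70.2500).
Jacobian J = [[4·u·v - 4·u + 3·v^2 - 2, 2·u^2 + 6·u·v], [6·u·v + v^2 - 1, 3·u^2 + 2·u·v - 2]].
At the point, J = [[45.0000, 57.5000], [53.0000, 31.7500]] (det J = -1618.7500).
Solving J·Δ = −F gives Δ = (-0.8184, -0.8465).
Then the next iterate is (u, v)₁ = (1.6816, 2.1535).

(1.6816, 2.1535)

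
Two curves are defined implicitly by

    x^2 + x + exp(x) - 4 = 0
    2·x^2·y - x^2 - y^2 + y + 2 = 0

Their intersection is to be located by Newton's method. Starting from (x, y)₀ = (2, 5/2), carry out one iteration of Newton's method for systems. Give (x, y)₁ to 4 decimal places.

(1.2421, 1.9689)

At (2, 5/2): F = (9.389056, 14.2500).
Jacobian J = [[2·x + exp(x) + 1, 0], [4·x·y - 2·x, 2·x^2 - 2·y + 1]].
At the point, J = [[12.389056, 0.0000], [16.0000, 4.0000]] (det J = 49.556224).
Solving J·Δ = −F gives Δ = (-0.7579, -0.5311).
Then the next iterate is (x, y)₁ = (1.2421, 1.9689).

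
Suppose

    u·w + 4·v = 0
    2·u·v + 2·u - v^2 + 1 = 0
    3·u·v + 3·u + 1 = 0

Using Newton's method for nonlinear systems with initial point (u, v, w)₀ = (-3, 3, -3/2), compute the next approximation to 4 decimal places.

At (-3, 3, -3/2): F = (16.5000, -32.0000, -35.0000).
Jacobian J = [[w, 4, u], [2·v + 2, 2·u - 2·v, 0], [3·v + 3, 3·u, 0]].
At the point, J = [[-1.5000, 4.0000, -3.0000], [8.0000, -12.0000, 0.0000], [12.0000, -9.0000, 0.0000]] (det J = -216.0000).
Solving J·Δ = −F gives Δ = (1.8333, -1.4444, 2.6574).
Then the next iterate is (u, v, w)₁ = (-1.1667, 1.5556, 1.1574).

(-1.1667, 1.5556, 1.1574)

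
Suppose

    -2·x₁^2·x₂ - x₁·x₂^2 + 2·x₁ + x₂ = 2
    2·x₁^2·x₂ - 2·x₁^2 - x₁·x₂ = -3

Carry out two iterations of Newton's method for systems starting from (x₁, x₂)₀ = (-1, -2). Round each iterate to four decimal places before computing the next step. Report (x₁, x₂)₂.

At (-1, -2): F = (2.0000, -5.0000).
Jacobian J = [[-4·x₁·x₂ - x₂^2 + 2, -2·x₁^2 - 2·x₁·x₂ + 1], [4·x₁·x₂ - 4·x₁ - x₂, 2·x₁^2 - x₁]].
At the point, J = [[-10.0000, -5.0000], [14.0000, 3.0000]] (det J = 40.0000).
Solving J·Δ = −F gives Δ = (0.4750, -0.5500).
Then the next iterate is (x₁, x₂)₁ = (-0.5250, -2.5500).
Round to (-0.5250, -2.5500) and repeat: F = (-0.7805, -0.295687), J = [[-9.8575, -2.228750], [10.0050, 1.076250]].
Δ = (0.1282, -0.9174), so (x₁, x₂)₂ = (-0.3968, -3.4674).

(-0.3968, -3.4674)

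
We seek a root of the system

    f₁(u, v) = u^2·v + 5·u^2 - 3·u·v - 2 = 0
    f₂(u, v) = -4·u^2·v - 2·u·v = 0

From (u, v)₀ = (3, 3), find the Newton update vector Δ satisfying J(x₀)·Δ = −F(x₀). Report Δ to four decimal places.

At (3, 3): F = (43.0000, -126.0000).
Jacobian J = [[2·u·v + 10·u - 3·v, u^2 - 3·u], [-8·u·v - 2·v, -4·u^2 - 2·u]].
At the point, J = [[39.0000, 0.0000], [-78.0000, -42.0000]] (det J = -1638.0000).
Solving J·Δ = −F gives Δ = (-1.1026, -0.9524).

(-1.1026, -0.9524)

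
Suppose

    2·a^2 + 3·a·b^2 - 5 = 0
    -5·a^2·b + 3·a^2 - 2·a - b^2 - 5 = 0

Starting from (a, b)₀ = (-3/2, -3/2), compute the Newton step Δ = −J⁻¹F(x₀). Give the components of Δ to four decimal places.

At (-3/2, -3/2): F = (-10.6250, 19.3750).
Jacobian J = [[4·a + 3·b^2, 6·a·b], [-10·a·b + 6·a - 2, -5·a^2 - 2·b]].
At the point, J = [[0.7500, 13.5000], [-33.5000, -8.2500]] (det J = 446.0625).
Solving J·Δ = −F gives Δ = (0.3899, 0.7654).

(0.3899, 0.7654)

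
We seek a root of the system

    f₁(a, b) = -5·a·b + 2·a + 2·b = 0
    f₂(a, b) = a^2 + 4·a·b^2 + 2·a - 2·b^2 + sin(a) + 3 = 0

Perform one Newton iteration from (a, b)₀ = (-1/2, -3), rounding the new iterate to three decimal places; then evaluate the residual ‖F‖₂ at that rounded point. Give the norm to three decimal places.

2.027

At (-1/2, -3): F = (-14.500, -34.22943).
Jacobian J = [[-5·b + 2, -5·a + 2], [2·a + 4·b^2 + cos(a) + 2, 8·a·b - 4·b]].
At the point, J = [[17.000, 4.500], [37.87758, 24.000]] (det J = 237.55088).
Solving J·Δ = −F gives Δ = (0.817, 0.138).
Then the next iterate is (a, b)₁ = (0.317, -2.862).
Re-evaluating at (0.317, -2.862): F = (-0.55373, -1.94964), so ‖F‖₂ = 2.027.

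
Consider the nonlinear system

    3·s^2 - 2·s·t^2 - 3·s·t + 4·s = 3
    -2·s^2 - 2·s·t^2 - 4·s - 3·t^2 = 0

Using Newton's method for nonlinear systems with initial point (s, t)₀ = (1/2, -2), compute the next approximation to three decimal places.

At (1/2, -2): F = (-1.250, -18.500).
Jacobian J = [[6·s - 2·t^2 - 3·t + 4, -4·s·t - 3·s], [-4·s - 2·t^2 - 4, -4·s·t - 6·t]].
At the point, J = [[5.000, 2.500], [-14.000, 16.000]] (det J = 115.000).
Solving J·Δ = −F gives Δ = (-0.228, 0.957).
Then the next iterate is (s, t)₁ = (0.272, -1.043).

(0.272, -1.043)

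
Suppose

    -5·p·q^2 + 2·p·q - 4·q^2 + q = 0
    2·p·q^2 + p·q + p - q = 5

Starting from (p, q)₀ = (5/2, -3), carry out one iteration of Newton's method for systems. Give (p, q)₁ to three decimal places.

At (5/2, -3): F = (-166.500, 38.000).
Jacobian J = [[-5·q^2 + 2·q, -10·p·q + 2·p - 8·q + 1], [2·q^2 + q + 1, 4·p·q + p - 1]].
At the point, J = [[-51.000, 105.000], [16.000, -28.500]] (det J = -226.500).
Solving J·Δ = −F gives Δ = (3.334, 3.205).
Then the next iterate is (p, q)₁ = (5.834, 0.205).

(5.834, 0.205)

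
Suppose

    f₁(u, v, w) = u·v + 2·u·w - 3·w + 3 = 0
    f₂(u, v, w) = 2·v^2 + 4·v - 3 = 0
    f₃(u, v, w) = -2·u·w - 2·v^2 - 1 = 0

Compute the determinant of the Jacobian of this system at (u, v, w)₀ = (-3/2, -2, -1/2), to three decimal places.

J = [[v + 2·w, u, 2·u - 3], [0, 4·v + 4, 0], [-2·w, -4·v, -2·u]].
At the point, J = [[-3.000, -1.500, -6.000], [0.000, -4.000, 0.000], [1.000, 8.000, 3.000]].
det J = 12.000.

12.000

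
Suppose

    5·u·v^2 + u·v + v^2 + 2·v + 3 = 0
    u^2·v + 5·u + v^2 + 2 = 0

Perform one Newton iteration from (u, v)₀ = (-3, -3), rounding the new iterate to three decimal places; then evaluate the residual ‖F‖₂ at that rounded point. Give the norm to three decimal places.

35.736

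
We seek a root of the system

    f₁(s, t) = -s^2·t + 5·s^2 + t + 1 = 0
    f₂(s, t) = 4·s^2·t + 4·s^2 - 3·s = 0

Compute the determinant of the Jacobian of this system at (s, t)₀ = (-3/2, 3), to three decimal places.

J = [[-2·s·t + 10·s, -s^2 + 1], [8·s·t + 8·s - 3, 4·s^2]].
At the point, J = [[-6.000, -1.250], [-51.000, 9.000]].
det J = -117.750.

-117.750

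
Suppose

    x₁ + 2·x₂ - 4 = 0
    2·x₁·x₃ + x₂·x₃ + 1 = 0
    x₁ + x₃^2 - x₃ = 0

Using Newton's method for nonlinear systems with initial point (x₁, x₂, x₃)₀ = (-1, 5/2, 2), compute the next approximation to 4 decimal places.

(-1.6471, 2.8235, 1.8824)

At (-1, 5/2, 2): F = (0.0000, 2.0000, 1.0000).
Jacobian J = [[1, 2, 0], [2·x₃, x₃, 2·x₁ + x₂], [1, 0, 2·x₃ - 1]].
At the point, J = [[1.0000, 2.0000, 0.0000], [4.0000, 2.0000, 0.5000], [1.0000, 0.0000, 3.0000]] (det J = -17.0000).
Solving J·Δ = −F gives Δ = (-0.6471, 0.3235, -0.1176).
Then the next iterate is (x₁, x₂, x₃)₁ = (-1.6471, 2.8235, 1.8824).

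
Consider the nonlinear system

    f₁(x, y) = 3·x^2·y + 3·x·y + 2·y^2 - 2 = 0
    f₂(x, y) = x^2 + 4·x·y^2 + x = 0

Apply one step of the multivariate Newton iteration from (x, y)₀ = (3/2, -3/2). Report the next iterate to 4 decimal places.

At (3/2, -3/2): F = (-14.3750, 17.2500).
Jacobian J = [[6·x·y + 3·y, 3·x^2 + 3·x + 4·y], [2·x + 4·y^2 + 1, 8·x·y]].
At the point, J = [[-18.0000, 5.2500], [13.0000, -18.0000]] (det J = 255.7500).
Solving J·Δ = −F gives Δ = (-0.6576, 0.4834).
Then the next iterate is (x, y)₁ = (0.8424, -1.0166).

(0.8424, -1.0166)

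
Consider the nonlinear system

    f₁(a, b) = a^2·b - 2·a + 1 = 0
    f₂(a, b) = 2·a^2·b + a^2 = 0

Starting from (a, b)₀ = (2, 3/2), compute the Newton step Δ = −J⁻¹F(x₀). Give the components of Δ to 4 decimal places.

At (2, 3/2): F = (3.0000, 16.0000).
Jacobian J = [[2·a·b - 2, a^2], [4·a·b + 2·a, 2·a^2]].
At the point, J = [[4.0000, 4.0000], [16.0000, 8.0000]] (det J = -32.0000).
Solving J·Δ = −F gives Δ = (-1.2500, 0.5000).

(-1.2500, 0.5000)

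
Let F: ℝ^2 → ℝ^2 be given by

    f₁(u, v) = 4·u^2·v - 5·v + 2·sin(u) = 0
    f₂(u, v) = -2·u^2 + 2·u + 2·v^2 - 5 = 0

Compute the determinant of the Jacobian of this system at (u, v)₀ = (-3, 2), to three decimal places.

-833.840

J = [[8·u·v + 2·cos(u), 4·u^2 - 5], [-4·u + 2, 4·v]].
At the point, J = [[-49.97998, 31.000], [14.000, 8.000]].
det J = -833.840.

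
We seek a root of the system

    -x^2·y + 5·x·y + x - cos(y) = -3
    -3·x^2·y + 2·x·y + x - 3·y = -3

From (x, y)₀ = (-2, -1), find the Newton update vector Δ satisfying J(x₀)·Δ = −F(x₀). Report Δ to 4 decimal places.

At (-2, -1): F = (14.459698, 20.0000).
Jacobian J = [[-2·x·y + 5·y + 1, -x^2 + 5·x + sin(y)], [-6·x·y + 2·y + 1, -3·x^2 + 2·x - 3]].
At the point, J = [[-8.0000, -14.841471], [-13.0000, -19.0000]] (det J = -40.939123).
Solving J·Δ = −F gives Δ = (0.5397, 0.6834).

(0.5397, 0.6834)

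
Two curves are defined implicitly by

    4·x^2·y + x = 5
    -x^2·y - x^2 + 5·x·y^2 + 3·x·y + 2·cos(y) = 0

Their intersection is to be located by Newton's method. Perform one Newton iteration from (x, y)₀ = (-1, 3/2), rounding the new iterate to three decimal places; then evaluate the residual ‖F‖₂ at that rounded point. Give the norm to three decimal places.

5.324

At (-1, 3/2): F = (0.000, -18.10853).
Jacobian J = [[8·x·y + 1, 4·x^2], [-2·x·y - 2·x + 5·y^2 + 3·y, -x^2 + 10·x·y + 3·x - 2·sin(y)]].
At the point, J = [[-11.000, 4.000], [20.750, -20.99499]] (det J = 147.94489).
Solving J·Δ = −F gives Δ = (-0.490, -1.346).
Then the next iterate is (x, y)₁ = (-1.490, 0.154).
Re-evaluating at (-1.490, 0.154): F = (-5.12242, -1.45073), so ‖F‖₂ = 5.324.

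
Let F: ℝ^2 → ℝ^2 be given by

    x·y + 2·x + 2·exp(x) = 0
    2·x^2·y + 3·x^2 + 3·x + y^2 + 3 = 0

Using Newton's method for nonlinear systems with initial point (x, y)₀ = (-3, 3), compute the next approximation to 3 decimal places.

(-6.450, -7.832)

At (-3, 3): F = (-14.90043, 84.000).
Jacobian J = [[y + 2·exp(x) + 2, x], [4·x·y + 6·x + 3, 2·x^2 + 2·y]].
At the point, J = [[5.09957, -3.000], [-51.000, 24.000]] (det J = -30.61022).
Solving J·Δ = −F gives Δ = (-3.450, -10.832).
Then the next iterate is (x, y)₁ = (-6.450, -7.832).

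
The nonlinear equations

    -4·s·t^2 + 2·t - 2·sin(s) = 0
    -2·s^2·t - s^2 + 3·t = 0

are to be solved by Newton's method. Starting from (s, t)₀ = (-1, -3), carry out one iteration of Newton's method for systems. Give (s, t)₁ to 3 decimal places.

(-1.219, -1.191)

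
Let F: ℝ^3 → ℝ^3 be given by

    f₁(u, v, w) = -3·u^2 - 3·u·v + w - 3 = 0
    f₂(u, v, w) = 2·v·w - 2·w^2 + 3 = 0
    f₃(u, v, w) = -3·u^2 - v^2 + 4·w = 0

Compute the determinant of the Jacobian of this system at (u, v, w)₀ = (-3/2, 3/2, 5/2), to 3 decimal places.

J = [[-6·u - 3·v, -3·u, 1], [0, 2·w, 2·v - 4·w], [-6·u, -2·v, 4]].
At the point, J = [[4.500, 4.500, 1.000], [0.000, 5.000, -7.000], [9.000, -3.000, 4.000]].
det J = -333.000.

-333.000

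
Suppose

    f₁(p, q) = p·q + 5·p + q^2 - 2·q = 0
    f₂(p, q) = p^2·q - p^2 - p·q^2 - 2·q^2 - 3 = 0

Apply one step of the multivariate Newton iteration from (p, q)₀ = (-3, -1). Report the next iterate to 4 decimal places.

(-1.0667, -1.1810)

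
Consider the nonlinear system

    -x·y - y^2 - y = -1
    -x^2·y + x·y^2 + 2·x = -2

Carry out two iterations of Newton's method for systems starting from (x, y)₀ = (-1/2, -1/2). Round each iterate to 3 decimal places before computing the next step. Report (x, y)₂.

(-0.998, -1.281)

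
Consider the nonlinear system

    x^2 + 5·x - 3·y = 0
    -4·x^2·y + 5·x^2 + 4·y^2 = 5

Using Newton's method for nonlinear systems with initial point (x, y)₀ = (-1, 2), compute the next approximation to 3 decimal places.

At (-1, 2): F = (-10.000, 8.000).
Jacobian J = [[2·x + 5, -3], [-8·x·y + 10·x, -4·x^2 + 8·y]].
At the point, J = [[3.000, -3.000], [6.000, 12.000]] (det J = 54.000).
Solving J·Δ = −F gives Δ = (1.778, -1.556).
Then the next iterate is (x, y)₁ = (0.778, 0.444).

(0.778, 0.444)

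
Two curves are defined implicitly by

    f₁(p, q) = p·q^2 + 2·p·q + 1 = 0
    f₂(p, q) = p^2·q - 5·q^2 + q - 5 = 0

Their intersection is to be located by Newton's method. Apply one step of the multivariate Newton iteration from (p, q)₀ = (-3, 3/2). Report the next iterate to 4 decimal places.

(-2.6589, 0.6360)

At (-3, 3/2): F = (-14.7500, -1.2500).
Jacobian J = [[q^2 + 2·q, 2·p·q + 2·p], [2·p·q, p^2 - 10·q + 1]].
At the point, J = [[5.2500, -15.0000], [-9.0000, -5.0000]] (det J = -161.2500).
Solving J·Δ = −F gives Δ = (0.3411, -0.8640).
Then the next iterate is (p, q)₁ = (-2.6589, 0.6360).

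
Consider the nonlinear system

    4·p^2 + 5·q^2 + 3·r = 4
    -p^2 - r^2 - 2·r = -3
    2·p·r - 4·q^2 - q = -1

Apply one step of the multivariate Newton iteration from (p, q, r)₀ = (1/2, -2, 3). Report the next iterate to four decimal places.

At (1/2, -2, 3): F = (26.0000, -12.2500, -10.0000).
Jacobian J = [[8·p, 10·q, 3], [-2·p, 0, -2·r - 2], [2·r, -8·q - 1, 2·p]].
At the point, J = [[4.0000, -20.0000, 3.0000], [-1.0000, 0.0000, -8.0000], [6.0000, 15.0000, 1.0000]] (det J = 1375.0000).
Solving J·Δ = −F gives Δ = (-0.5264, 0.9749, -1.4655).
Then the next iterate is (p, q, r)₁ = (-0.0264, -1.0251, 1.5345).

(-0.0264, -1.0251, 1.5345)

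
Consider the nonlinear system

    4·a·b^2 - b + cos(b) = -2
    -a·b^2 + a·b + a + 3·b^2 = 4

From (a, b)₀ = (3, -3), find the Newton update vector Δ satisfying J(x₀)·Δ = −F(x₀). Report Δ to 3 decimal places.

(-0.566, 1.258)

At (3, -3): F = (112.01001, -10.000).
Jacobian J = [[4·b^2, 8·a·b - sin(b) - 1], [-b^2 + b + 1, -2·a·b + a + 6·b]].
At the point, J = [[36.000, -72.85888], [-11.000, 3.000]] (det J = -693.44768).
Solving J·Δ = −F gives Δ = (-0.566, 1.258).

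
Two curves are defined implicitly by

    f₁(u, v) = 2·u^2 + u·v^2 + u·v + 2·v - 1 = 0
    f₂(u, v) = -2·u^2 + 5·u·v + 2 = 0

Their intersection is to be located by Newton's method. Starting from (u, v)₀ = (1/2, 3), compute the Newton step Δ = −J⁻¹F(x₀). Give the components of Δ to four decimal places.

At (1/2, 3): F = (11.5000, 9.0000).
Jacobian J = [[4·u + v^2 + v, 2·u·v + u + 2], [-4·u + 5·v, 5·u]].
At the point, J = [[14.0000, 5.5000], [13.0000, 2.5000]] (det J = -36.5000).
Solving J·Δ = −F gives Δ = (-0.5685, -0.6438).

(-0.5685, -0.6438)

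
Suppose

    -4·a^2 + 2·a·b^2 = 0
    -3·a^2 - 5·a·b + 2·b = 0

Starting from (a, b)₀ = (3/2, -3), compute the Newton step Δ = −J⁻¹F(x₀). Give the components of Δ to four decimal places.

(-1.0200, 0.6600)

At (3/2, -3): F = (18.0000, 9.7500).
Jacobian J = [[-8·a + 2·b^2, 4·a·b], [-6·a - 5·b, -5·a + 2]].
At the point, J = [[6.0000, -18.0000], [6.0000, -5.5000]] (det J = 75.0000).
Solving J·Δ = −F gives Δ = (-1.0200, 0.6600).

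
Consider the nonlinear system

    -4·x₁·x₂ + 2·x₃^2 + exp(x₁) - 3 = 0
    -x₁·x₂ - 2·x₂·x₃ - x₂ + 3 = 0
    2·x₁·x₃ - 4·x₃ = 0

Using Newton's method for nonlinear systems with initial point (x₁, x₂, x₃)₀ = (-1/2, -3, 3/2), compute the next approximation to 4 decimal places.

At (-1/2, -3, 3/2): F = (-3.893469, 13.5000, -7.5000).
Jacobian J = [[-4·x₂ + exp(x₁), -4·x₁, 4·x₃], [-x₂, -x₁ - 2·x₃ - 1, -2·x₂], [2·x₃, 0, 2·x₁ - 4]].
At the point, J = [[12.606531, 2.0000, 6.0000], [3.0000, -3.5000, 6.0000], [3.0000, 0.0000, -5.0000]] (det J = 349.614287).
Solving J·Δ = −F gives Δ = (0.5167, 2.2600, -1.1900).
Then the next iterate is (x₁, x₂, x₃)₁ = (0.0167, -0.7400, 0.3100).

(0.0167, -0.7400, 0.3100)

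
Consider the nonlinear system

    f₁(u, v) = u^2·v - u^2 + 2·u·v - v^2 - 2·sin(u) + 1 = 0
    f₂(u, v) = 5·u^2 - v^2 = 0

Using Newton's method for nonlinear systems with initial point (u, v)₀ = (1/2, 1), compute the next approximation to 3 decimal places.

At (1/2, 1): F = (0.04115, 0.250).
Jacobian J = [[2·u·v - 2·u + 2·v - 2·cos(u), u^2 + 2·u - 2·v], [10·u, -2·v]].
At the point, J = [[0.24483, -0.750], [5.000, -2.000]] (det J = 3.26033).
Solving J·Δ = −F gives Δ = (-0.032, 0.044).
Then the next iterate is (u, v)₁ = (0.468, 1.044).

(0.468, 1.044)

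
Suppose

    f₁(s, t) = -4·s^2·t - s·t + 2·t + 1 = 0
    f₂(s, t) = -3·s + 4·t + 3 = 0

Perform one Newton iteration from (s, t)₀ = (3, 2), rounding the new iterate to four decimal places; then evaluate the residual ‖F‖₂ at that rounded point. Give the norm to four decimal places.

19.8896

At (3, 2): F = (-73.0000, 2.0000).
Jacobian J = [[-8·s·t - t, -4·s^2 - s + 2], [-3, 4]].
At the point, J = [[-50.0000, -37.0000], [-3.0000, 4.0000]] (det J = -311.0000).
Solving J·Δ = −F gives Δ = (-0.7010, -1.0257).
Then the next iterate is (s, t)₁ = (2.2990, 0.9743).
Re-evaluating at (2.2990, 0.9743): F = (-19.889580, 0.0002), so ‖F‖₂ = 19.8896.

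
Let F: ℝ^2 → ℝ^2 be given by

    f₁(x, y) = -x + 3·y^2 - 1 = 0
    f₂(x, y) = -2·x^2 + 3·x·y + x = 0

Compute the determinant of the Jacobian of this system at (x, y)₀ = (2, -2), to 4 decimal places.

J = [[-1, 6·y], [-4·x + 3·y + 1, 3·x]].
At the point, J = [[-1.0000, -12.0000], [-13.0000, 6.0000]].
det J = -162.0000.

-162.0000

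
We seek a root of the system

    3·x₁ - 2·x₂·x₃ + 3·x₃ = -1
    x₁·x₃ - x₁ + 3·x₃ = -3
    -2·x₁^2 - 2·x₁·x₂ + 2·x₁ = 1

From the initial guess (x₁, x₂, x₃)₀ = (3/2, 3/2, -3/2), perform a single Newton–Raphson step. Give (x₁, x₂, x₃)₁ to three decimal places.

At (3/2, 3/2, -3/2): F = (5.500, -5.250, -7.000).
Jacobian J = [[3, -2·x₃, -2·x₂ + 3], [x₃ - 1, 0, x₁ + 3], [-4·x₁ - 2·x₂ + 2, -2·x₁, 0]].
At the point, J = [[3.000, 3.000, 0.000], [-2.500, 0.000, 4.500], [-7.000, -3.000, 0.000]] (det J = -54.000).
Solving J·Δ = −F gives Δ = (-0.375, -1.458, 0.958).
Then the next iterate is (x₁, x₂, x₃)₁ = (1.125, 0.042, -0.542).

(1.125, 0.042, -0.542)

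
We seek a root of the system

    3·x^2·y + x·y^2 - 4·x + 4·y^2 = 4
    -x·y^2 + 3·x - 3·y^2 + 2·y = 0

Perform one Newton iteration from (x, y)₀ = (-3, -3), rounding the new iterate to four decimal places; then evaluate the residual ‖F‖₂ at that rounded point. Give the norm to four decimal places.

105.9051

At (-3, -3): F = (-64.0000, -15.0000).
Jacobian J = [[6·x·y + y^2 - 4, 3·x^2 + 2·x·y + 8·y], [-y^2 + 3, -2·x·y - 6·y + 2]].
At the point, J = [[59.0000, 21.0000], [-6.0000, 2.0000]] (det J = 244.0000).
Solving J·Δ = −F gives Δ = (-0.7664, 5.2008).
Then the next iterate is (x, y)₁ = (-3.7664, 2.2008).
Re-evaluating at (-3.7664, 2.2008): F = (105.857167, -3.185526), so ‖F‖₂ = 105.9051.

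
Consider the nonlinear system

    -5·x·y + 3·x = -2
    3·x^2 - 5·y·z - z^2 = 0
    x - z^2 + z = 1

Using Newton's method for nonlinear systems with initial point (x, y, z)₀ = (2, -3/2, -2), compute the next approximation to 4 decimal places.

At (2, -3/2, -2): F = (23.0000, -7.0000, -5.0000).
Jacobian J = [[-5·y + 3, -5·x, 0], [6·x, -5·z, -5·y - 2·z], [1, 0, -2·z + 1]].
At the point, J = [[10.5000, -10.0000, 0.0000], [12.0000, 10.0000, 11.5000], [1.0000, 0.0000, 5.0000]] (det J = 1010.0000).
Solving J·Δ = −F gives Δ = (-1.3614, 0.8705, 1.2723).
Then the next iterate is (x, y, z)₁ = (0.6386, -0.6295, -0.7277).

(0.6386, -0.6295, -0.7277)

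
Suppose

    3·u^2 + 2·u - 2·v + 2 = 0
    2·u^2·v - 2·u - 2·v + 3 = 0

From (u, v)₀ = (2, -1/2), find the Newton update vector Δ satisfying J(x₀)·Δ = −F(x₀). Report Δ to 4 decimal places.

(-1.4722, -0.8056)

At (2, -1/2): F = (19.0000, -4.0000).
Jacobian J = [[6·u + 2, -2], [4·u·v - 2, 2·u^2 - 2]].
At the point, J = [[14.0000, -2.0000], [-6.0000, 6.0000]] (det J = 72.0000).
Solving J·Δ = −F gives Δ = (-1.4722, -0.8056).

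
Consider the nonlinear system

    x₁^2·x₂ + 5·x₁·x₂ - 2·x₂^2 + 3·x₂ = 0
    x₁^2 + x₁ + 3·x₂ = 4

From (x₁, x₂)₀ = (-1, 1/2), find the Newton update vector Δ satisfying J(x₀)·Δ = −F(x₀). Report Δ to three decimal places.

At (-1, 1/2): F = (-1.000, -2.500).
Jacobian J = [[2·x₁·x₂ + 5·x₂, x₁^2 + 5·x₁ - 4·x₂ + 3], [2·x₁ + 1, 3]].
At the point, J = [[1.500, -3.000], [-1.000, 3.000]] (det J = 1.500).
Solving J·Δ = −F gives Δ = (7.000, 3.167).

(7.000, 3.167)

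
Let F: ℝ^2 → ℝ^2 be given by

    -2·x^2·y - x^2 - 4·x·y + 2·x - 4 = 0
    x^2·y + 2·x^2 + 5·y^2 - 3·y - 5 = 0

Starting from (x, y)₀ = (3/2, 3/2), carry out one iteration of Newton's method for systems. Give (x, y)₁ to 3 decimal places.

At (3/2, 3/2): F = (-19.000, 9.625).
Jacobian J = [[-4·x·y - 2·x - 4·y + 2, -2·x^2 - 4·x], [2·x·y + 4·x, x^2 + 10·y - 3]].
At the point, J = [[-16.000, -10.500], [10.500, 14.250]] (det J = -117.750).
Solving J·Δ = −F gives Δ = (-1.441, 0.386).
Then the next iterate is (x, y)₁ = (0.059, 1.886).

(0.059, 1.886)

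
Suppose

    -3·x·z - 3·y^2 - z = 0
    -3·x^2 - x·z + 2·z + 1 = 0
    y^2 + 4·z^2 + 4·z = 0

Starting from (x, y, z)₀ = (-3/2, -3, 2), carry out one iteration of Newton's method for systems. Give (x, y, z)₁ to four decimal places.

At (-3/2, -3, 2): F = (-20.0000, 1.2500, 33.0000).
Jacobian J = [[-3·z, -6·y, -3·x - 1], [-6·x - z, 0, -x + 2], [0, 2·y, 8·z + 4]].
At the point, J = [[-6.0000, 18.0000, 3.5000], [7.0000, 0.0000, 3.5000], [0.0000, -6.0000, 20.0000]] (det J = -2793.0000).
Solving J·Δ = −F gives Δ = (0.4235, 1.4864, -1.2041).
Then the next iterate is (x, y, z)₁ = (-1.0765, -1.5136, 0.7959).

(-1.0765, -1.5136, 0.7959)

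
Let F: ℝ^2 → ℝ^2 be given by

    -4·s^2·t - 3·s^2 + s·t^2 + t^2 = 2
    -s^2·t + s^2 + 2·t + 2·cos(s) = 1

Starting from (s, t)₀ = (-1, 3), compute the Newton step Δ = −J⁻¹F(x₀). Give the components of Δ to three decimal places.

(0.011, -4.143)

At (-1, 3): F = (-17.000, 4.08060).
Jacobian J = [[-8·s·t - 6·s + t^2, -4·s^2 + 2·s·t + 2·t], [-2·s·t + 2·s - 2·sin(s), -s^2 + 2]].
At the point, J = [[39.000, -4.000], [5.68294, 1.000]] (det J = 61.73177).
Solving J·Δ = −F gives Δ = (0.011, -4.143).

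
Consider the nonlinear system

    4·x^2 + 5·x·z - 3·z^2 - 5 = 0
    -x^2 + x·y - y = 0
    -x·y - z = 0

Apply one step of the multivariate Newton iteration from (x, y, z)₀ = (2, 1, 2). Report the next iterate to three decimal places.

(1.025, 1.075, -1.175)

At (2, 1, 2): F = (19.000, -3.000, -4.000).
Jacobian J = [[8·x + 5·z, 0, 5·x - 6·z], [-2·x + y, x - 1, 0], [-y, -x, -1]].
At the point, J = [[26.000, 0.000, -2.000], [-3.000, 1.000, 0.000], [-1.000, -2.000, -1.000]] (det J = -40.000).
Solving J·Δ = −F gives Δ = (-0.975, 0.075, -3.175).
Then the next iterate is (x, y, z)₁ = (1.025, 1.075, -1.175).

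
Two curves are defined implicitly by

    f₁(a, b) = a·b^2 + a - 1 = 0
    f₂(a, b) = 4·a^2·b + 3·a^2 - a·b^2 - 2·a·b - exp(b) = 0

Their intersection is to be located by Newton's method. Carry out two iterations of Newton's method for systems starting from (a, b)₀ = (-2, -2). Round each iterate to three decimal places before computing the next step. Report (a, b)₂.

(0.874, -0.979)

At (-2, -2): F = (-11.000, -20.13534).
Jacobian J = [[b^2 + 1, 2·a·b], [8·a·b + 6·a - b^2 - 2·b, 4·a^2 - 2·a·b - 2·a - exp(b)]].
At the point, J = [[5.000, 8.000], [20.000, 11.86466]] (det J = -100.67668).
Solving J·Δ = −F gives Δ = (0.304, 1.185).
Then the next iterate is (a, b)₁ = (-1.696, -0.815).
Round to (-1.696, -0.815) and repeat: F = (-3.82253, -2.82846), J = [[1.66423, 2.76448], [1.84769, 11.69054]].
Δ = (2.570, -0.164), so (a, b)₂ = (0.874, -0.979).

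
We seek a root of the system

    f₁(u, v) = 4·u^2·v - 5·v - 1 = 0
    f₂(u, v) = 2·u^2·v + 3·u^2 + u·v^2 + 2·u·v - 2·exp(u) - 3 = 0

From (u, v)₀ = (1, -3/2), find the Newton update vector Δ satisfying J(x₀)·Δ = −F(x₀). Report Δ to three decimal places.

(-0.478, 6.232)

At (1, -3/2): F = (0.500, -9.18656).
Jacobian J = [[8·u·v, 4·u^2 - 5], [4·u·v + 6·u + v^2 + 2·v - 2·exp(u), 2·u^2 + 2·u·v + 2·u]].
At the point, J = [[-12.000, -1.000], [-6.18656, 1.000]] (det J = -18.18656).
Solving J·Δ = −F gives Δ = (-0.478, 6.232).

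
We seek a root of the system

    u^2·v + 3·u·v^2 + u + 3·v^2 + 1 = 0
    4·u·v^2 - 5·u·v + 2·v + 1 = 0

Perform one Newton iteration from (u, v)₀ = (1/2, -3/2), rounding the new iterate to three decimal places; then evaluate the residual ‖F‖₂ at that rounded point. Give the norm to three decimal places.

3.845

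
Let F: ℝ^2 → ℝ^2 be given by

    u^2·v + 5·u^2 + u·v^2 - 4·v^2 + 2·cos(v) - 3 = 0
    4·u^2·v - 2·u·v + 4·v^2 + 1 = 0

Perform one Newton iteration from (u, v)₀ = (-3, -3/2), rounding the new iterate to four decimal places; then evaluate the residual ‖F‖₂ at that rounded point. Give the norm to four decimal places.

At (-3, -3/2): F = (12.891474, -53.0000).
Jacobian J = [[2·u·v + 10·u + v^2, u^2 + 2·u·v - 8·v - 2·sin(v)], [8·u·v - 2·v, 4·u^2 - 2·u + 8·v]].
At the point, J = [[-18.7500, 31.994990], [39.0000, 30.0000]] (det J = -1810.304609).
Solving J·Δ = −F gives Δ = (1.1503, 0.2712).
Then the next iterate is (u, v)₁ = (-1.8497, -1.2288).
Re-evaluating at (-1.8497, -1.2288): F = (1.740732, -14.322842), so ‖F‖₂ = 14.4282.

14.4282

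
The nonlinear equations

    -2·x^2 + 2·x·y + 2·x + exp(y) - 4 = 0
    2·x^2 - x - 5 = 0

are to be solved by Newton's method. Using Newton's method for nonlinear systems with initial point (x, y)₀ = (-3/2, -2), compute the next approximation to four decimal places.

At (-3/2, -2): F = (-5.364665, 1.0000).
Jacobian J = [[-4·x + 2·y + 2, 2·x + exp(y)], [4·x - 1, 0]].
At the point, J = [[4.0000, -2.864665], [-7.0000, 0.0000]] (det J = -20.052653).
Solving J·Δ = −F gives Δ = (0.1429, -1.6732).
Then the next iterate is (x, y)₁ = (-1.3571, -3.6732).

(-1.3571, -3.6732)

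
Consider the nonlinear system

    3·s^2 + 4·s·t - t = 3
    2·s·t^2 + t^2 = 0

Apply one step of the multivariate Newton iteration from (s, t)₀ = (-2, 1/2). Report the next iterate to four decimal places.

(-1.4130, 0.3478)

At (-2, 1/2): F = (4.5000, -0.7500).
Jacobian J = [[6·s + 4·t, 4·s - 1], [2·t^2, 4·s·t + 2·t]].
At the point, J = [[-10.0000, -9.0000], [0.5000, -3.0000]] (det J = 34.5000).
Solving J·Δ = −F gives Δ = (0.5870, -0.1522).
Then the next iterate is (s, t)₁ = (-1.4130, 0.3478).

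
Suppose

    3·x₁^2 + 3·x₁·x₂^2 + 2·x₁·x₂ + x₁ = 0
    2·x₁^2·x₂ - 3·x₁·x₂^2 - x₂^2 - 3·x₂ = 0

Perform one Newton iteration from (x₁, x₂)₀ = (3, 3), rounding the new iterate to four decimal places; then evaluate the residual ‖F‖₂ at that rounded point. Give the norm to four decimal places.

At (3, 3): F = (129.0000, -45.0000).
Jacobian J = [[6·x₁ + 3·x₂^2 + 2·x₂ + 1, 6·x₁·x₂ + 2·x₁], [4·x₁·x₂ - 3·x₂^2, 2·x₁^2 - 6·x₁·x₂ - 2·x₂ - 3]].
At the point, J = [[52.0000, 60.0000], [9.0000, -45.0000]] (det J = -2880.0000).
Solving J·Δ = −F gives Δ = (-1.0781, -1.2156).
Then the next iterate is (x₁, x₂)₁ = (1.9219, 1.7844).
Re-evaluating at (1.9219, 1.7844): F = (38.220345, -13.713678), so ‖F‖₂ = 40.6062.

40.6062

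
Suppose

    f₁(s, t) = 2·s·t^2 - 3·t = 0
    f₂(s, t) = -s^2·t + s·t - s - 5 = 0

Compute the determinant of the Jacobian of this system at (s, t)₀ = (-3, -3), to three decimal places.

510.000

J = [[2·t^2, 4·s·t - 3], [-2·s·t + t - 1, -s^2 + s]].
At the point, J = [[18.000, 33.000], [-22.000, -12.000]].
det J = 510.000.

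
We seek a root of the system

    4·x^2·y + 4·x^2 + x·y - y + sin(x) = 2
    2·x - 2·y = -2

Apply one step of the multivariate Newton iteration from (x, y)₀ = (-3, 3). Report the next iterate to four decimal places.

(-3.4862, -2.4862)

At (-3, 3): F = (129.858880, -10.0000).
Jacobian J = [[8·x·y + 8·x + y + cos(x), 4·x^2 + x - 1], [2, -2]].
At the point, J = [[-93.989992, 32.0000], [2.0000, -2.0000]] (det J = 123.979985).
Solving J·Δ = −F gives Δ = (-0.4862, -5.4862).
Then the next iterate is (x, y)₁ = (-3.4862, -2.4862).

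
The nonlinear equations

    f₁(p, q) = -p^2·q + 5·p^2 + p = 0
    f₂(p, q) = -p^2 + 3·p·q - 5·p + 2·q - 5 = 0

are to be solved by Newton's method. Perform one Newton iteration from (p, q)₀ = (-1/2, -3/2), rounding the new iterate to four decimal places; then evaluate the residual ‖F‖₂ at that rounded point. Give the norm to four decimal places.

1.2012

At (-1/2, -3/2): F = (1.1250, -3.5000).
Jacobian J = [[-2·p·q + 10·p + 1, -p^2], [-2·p + 3·q - 5, 3·p + 2]].
At the point, J = [[-5.5000, -0.2500], [-8.5000, 0.5000]] (det J = -4.8750).
Solving J·Δ = −F gives Δ = (-0.0641, 5.9103).
Then the next iterate is (p, q)₁ = (-0.5641, 4.4103).
Re-evaluating at (-0.5641, 4.4103): F = (-0.376452, -1.140660), so ‖F‖₂ = 1.2012.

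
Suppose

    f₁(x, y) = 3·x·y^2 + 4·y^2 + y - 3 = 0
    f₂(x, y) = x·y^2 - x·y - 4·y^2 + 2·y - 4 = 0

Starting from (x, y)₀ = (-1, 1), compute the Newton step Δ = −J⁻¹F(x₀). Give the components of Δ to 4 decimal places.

(1.1905, -0.8571)

At (-1, 1): F = (-1.0000, -6.0000).
Jacobian J = [[3·y^2, 6·x·y + 8·y + 1], [y^2 - y, 2·x·y - x - 8·y + 2]].
At the point, J = [[3.0000, 3.0000], [0.0000, -7.0000]] (det J = -21.0000).
Solving J·Δ = −F gives Δ = (1.1905, -0.8571).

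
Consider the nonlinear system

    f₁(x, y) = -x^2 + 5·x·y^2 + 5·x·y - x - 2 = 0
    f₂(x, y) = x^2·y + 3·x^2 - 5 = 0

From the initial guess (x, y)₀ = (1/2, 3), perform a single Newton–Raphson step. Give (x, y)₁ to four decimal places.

(1.2521, -1.0497)

At (1/2, 3): F = (27.2500, -3.5000).
Jacobian J = [[-2·x + 5·y^2 + 5·y - 1, 10·x·y + 5·x], [2·x·y + 6·x, x^2]].
At the point, J = [[58.0000, 17.5000], [6.0000, 0.2500]] (det J = -90.5000).
Solving J·Δ = −F gives Δ = (0.7521, -4.0497).
Then the next iterate is (x, y)₁ = (1.2521, -1.0497).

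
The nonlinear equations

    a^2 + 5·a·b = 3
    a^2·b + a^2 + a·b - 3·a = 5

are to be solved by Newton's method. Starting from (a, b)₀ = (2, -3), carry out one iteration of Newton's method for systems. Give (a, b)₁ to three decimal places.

(0.973, -1.230)

At (2, -3): F = (-29.000, -25.000).
Jacobian J = [[2·a + 5·b, 5·a], [2·a·b + 2·a + b - 3, a^2 + a]].
At the point, J = [[-11.000, 10.000], [-14.000, 6.000]] (det J = 74.000).
Solving J·Δ = −F gives Δ = (-1.027, 1.770).
Then the next iterate is (a, b)₁ = (0.973, -1.230).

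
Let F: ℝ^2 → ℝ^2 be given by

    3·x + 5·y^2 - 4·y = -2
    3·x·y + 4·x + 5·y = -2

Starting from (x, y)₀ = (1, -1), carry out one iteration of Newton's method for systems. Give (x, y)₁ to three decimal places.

At (1, -1): F = (14.000, -2.000).
Jacobian J = [[3, 10·y - 4], [3·y + 4, 3·x + 5]].
At the point, J = [[3.000, -14.000], [1.000, 8.000]] (det J = 38.000).
Solving J·Δ = −F gives Δ = (-2.211, 0.526).
Then the next iterate is (x, y)₁ = (-1.211, -0.474).

(-1.211, -0.474)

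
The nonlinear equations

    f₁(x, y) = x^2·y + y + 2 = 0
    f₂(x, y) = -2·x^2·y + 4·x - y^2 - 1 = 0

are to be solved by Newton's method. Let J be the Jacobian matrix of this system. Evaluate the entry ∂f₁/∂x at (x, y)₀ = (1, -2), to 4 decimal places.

∂f₁/∂x = 2·x·y.
At (1, -2) this is -4.0000.

-4.0000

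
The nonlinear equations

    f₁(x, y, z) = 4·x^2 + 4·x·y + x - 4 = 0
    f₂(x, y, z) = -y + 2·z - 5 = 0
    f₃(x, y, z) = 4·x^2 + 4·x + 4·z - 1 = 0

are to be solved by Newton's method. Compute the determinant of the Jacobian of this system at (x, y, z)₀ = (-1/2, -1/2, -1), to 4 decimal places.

20.0000

J = [[8·x + 4·y + 1, 4·x, 0], [0, -1, 2], [8·x + 4, 0, 4]].
At the point, J = [[-5.0000, -2.0000, 0.0000], [0.0000, -1.0000, 2.0000], [0.0000, 0.0000, 4.0000]].
det J = 20.0000.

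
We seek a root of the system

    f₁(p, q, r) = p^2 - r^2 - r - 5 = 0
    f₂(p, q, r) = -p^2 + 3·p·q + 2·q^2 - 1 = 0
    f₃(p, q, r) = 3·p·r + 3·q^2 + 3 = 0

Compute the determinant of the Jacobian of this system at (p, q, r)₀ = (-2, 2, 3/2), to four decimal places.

-396.0000

J = [[2·p, 0, -2·r - 1], [-2·p + 3·q, 3·p + 4·q, 0], [3·r, 6·q, 3·p]].
At the point, J = [[-4.0000, 0.0000, -4.0000], [10.0000, 2.0000, 0.0000], [4.5000, 12.0000, -6.0000]].
det J = -396.0000.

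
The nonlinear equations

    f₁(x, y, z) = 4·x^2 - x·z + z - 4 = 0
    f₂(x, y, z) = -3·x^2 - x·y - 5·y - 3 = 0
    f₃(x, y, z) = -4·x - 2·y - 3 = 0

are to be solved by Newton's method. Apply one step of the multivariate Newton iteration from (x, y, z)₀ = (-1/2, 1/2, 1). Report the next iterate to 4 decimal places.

(-0.3696, -0.7609, 2.4348)

At (-1/2, 1/2, 1): F = (-1.5000, -6.0000, -2.0000).
Jacobian J = [[8·x - z, 0, -x + 1], [-6·x - y, -x - 5, 0], [-4, -2, 0]].
At the point, J = [[-5.0000, 0.0000, 1.5000], [2.5000, -4.5000, 0.0000], [-4.0000, -2.0000, 0.0000]] (det J = -34.5000).
Solving J·Δ = −F gives Δ = (0.1304, -1.2609, 1.4348).
Then the next iterate is (x, y, z)₁ = (-0.3696, -0.7609, 2.4348).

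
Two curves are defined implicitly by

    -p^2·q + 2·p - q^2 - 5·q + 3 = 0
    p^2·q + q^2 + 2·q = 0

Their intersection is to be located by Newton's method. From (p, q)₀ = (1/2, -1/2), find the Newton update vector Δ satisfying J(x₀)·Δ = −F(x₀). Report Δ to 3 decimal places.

At (1/2, -1/2): F = (6.375, -0.875).
Jacobian J = [[-2·p·q + 2, -p^2 - 2·q - 5], [2·p·q, p^2 + 2·q + 2]].
At the point, J = [[2.500, -4.250], [-0.500, 1.250]] (det J = 1.000).
Solving J·Δ = −F gives Δ = (-4.250, -1.000).

(-4.250, -1.000)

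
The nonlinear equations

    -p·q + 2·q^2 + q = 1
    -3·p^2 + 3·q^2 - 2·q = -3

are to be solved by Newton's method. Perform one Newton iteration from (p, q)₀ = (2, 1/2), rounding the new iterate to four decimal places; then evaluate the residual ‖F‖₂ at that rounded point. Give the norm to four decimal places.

At (2, 1/2): F = (-1.0000, -9.2500).
Jacobian J = [[-q, -p + 4·q + 1], [-6·p, 6·q - 2]].
At the point, J = [[-0.5000, 1.0000], [-12.0000, 1.0000]] (det J = 11.5000).
Solving J·Δ = −F gives Δ = (-0.7174, 0.6413).
Then the next iterate is (p, q)₁ = (1.2826, 1.1413).
Re-evaluating at (1.2826, 1.1413): F = (1.2826, -0.310091), so ‖F‖₂ = 1.3196.

1.3196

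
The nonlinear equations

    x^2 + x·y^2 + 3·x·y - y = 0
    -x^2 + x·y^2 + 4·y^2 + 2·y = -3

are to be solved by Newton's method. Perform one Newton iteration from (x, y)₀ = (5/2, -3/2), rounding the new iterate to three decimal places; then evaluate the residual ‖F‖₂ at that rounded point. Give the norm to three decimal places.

2.719

At (5/2, -3/2): F = (2.125, 8.375).
Jacobian J = [[2·x + y^2 + 3·y, 2·x·y + 3·x - 1], [-2·x + y^2, 2·x·y + 8·y + 2]].
At the point, J = [[2.750, -1.000], [-2.750, -17.500]] (det J = -50.875).
Solving J·Δ = −F gives Δ = (-0.566, 0.568).
Then the next iterate is (x, y)₁ = (1.934, -0.932).
Re-evaluating at (1.934, -0.932): F = (0.94481, 2.55006), so ‖F‖₂ = 2.719.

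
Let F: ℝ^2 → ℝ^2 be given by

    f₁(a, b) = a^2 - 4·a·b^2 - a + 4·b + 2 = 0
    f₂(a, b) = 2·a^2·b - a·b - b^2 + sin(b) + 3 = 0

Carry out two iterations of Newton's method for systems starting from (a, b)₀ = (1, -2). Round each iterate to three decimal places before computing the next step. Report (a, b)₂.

At (1, -2): F = (-22.000, -3.90930).
Jacobian J = [[2·a - 4·b^2 - 1, -8·a·b + 4], [4·a·b - b, 2·a^2 - a - 2·b + cos(b)]].
At the point, J = [[-15.000, 20.000], [-6.000, 4.58385]] (det J = 51.24220).
Solving J·Δ = −F gives Δ = (0.442, 1.432).
Then the next iterate is (a, b)₁ = (1.442, -0.568).
Round to (1.442, -0.568) and repeat: F = (-1.49553, 0.59633), J = [[0.59350, 10.55245], [-2.70822, 4.69571]].
Δ = (0.425, 0.118), so (a, b)₂ = (1.867, -0.450).

(1.867, -0.450)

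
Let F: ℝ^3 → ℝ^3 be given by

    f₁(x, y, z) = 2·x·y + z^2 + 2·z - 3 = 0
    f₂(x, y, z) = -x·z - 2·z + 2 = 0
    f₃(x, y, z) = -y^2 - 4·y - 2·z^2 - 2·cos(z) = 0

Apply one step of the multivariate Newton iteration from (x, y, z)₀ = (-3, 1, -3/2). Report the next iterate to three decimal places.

(-3.252, -0.689, -1.622)

At (-3, 1, -3/2): F = (-9.750, 0.500, -9.64147).
Jacobian J = [[2·y, 2·x, 2·z + 2], [-z, 0, -x - 2], [0, -2·y - 4, -4·z + 2·sin(z)]].
At the point, J = [[2.000, -6.000, -1.000], [1.500, 0.000, 1.000], [0.000, -6.000, 4.00501]] (det J = 57.04509).
Solving J·Δ = −F gives Δ = (-0.252, -1.689, -0.122).
Then the next iterate is (x, y, z)₁ = (-3.252, -0.689, -1.622).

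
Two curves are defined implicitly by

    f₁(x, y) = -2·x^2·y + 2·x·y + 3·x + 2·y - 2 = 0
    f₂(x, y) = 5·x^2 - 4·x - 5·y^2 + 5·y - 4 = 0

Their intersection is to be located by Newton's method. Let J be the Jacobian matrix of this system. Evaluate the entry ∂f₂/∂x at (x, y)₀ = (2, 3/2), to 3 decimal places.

16.000

∂f₂/∂x = 10·x - 4.
At (2, 3/2) this is 16.000.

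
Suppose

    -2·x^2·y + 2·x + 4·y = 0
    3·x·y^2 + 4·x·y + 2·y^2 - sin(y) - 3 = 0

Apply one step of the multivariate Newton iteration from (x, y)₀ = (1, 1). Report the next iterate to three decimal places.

At (1, 1): F = (4.000, 5.15853).
Jacobian J = [[-4·x·y + 2, -2·x^2 + 4], [3·y^2 + 4·y, 6·x·y + 4·x + 4·y - cos(y)]].
At the point, J = [[-2.000, 2.000], [7.000, 13.45970]] (det J = -40.91940).
Solving J·Δ = −F gives Δ = (1.064, -0.936).
Then the next iterate is (x, y)₁ = (2.064, 0.064).

(2.064, 0.064)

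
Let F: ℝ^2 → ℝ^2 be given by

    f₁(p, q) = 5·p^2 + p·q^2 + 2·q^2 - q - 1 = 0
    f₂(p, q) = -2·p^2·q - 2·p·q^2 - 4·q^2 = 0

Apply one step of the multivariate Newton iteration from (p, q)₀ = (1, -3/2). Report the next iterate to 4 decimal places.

At (1, -3/2): F = (12.2500, -10.5000).
Jacobian J = [[10·p + q^2, 2·p·q + 4·q - 1], [-4·p·q - 2·q^2, -2·p^2 - 4·p·q - 8·q]].
At the point, J = [[12.2500, -10.0000], [1.5000, 16.0000]] (det J = 211.0000).
Solving J·Δ = −F gives Δ = (-0.4313, 0.6967).
Then the next iterate is (p, q)₁ = (0.5687, -0.8033).

(0.5687, -0.8033)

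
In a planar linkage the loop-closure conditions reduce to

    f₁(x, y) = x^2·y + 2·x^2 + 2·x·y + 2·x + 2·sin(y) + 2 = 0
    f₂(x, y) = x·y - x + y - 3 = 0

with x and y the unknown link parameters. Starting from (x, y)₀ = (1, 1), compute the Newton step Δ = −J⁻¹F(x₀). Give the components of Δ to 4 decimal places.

At (1, 1): F = (10.682942, -2.0000).
Jacobian J = [[2·x·y + 4·x + 2·y + 2, x^2 + 2·x + 2·cos(y)], [y - 1, x + 1]].
At the point, J = [[10.0000, 4.080605], [0.0000, 2.0000]] (det J = 20.0000).
Solving J·Δ = −F gives Δ = (-1.4764, 1.0000).

(-1.4764, 1.0000)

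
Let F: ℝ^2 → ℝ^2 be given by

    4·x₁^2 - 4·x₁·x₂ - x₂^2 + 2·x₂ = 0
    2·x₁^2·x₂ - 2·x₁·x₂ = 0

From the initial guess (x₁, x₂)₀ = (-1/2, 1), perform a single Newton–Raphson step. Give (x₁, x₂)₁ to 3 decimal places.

At (-1/2, 1): F = (4.000, 1.500).
Jacobian J = [[8·x₁ - 4·x₂, -4·x₁ - 2·x₂ + 2], [4·x₁·x₂ - 2·x₂, 2·x₁^2 - 2·x₁]].
At the point, J = [[-8.000, 2.000], [-4.000, 1.500]] (det J = -4.000).
Solving J·Δ = −F gives Δ = (0.750, 1.000).
Then the next iterate is (x₁, x₂)₁ = (0.250, 2.000).

(0.250, 2.000)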